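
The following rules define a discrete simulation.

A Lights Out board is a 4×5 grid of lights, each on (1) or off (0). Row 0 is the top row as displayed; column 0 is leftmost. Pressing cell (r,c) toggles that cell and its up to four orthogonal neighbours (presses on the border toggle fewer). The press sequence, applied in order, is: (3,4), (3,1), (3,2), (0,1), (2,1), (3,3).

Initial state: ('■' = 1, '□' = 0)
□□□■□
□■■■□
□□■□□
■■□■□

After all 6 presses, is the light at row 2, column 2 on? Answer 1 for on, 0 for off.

step 0: □□□■□
□■■■□
□□■□□
■■□■□
step 1: □□□■□
□■■■□
□□■□■
■■□□■
step 2: □□□■□
□■■■□
□■■□■
□□■□■
step 3: □□□■□
□■■■□
□■□□■
□■□■■
step 4: ■■■■□
□□■■□
□■□□■
□■□■■
step 5: ■■■■□
□■■■□
■□■□■
□□□■■
step 6: ■■■■□
□■■■□
■□■■■
□□■□□

1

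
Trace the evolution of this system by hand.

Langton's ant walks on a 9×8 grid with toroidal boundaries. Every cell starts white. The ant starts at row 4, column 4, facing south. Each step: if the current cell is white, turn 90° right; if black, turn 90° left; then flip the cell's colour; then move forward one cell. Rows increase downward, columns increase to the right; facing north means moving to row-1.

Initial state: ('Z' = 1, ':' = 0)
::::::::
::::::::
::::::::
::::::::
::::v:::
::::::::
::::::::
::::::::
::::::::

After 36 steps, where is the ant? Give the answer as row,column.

0,4

[0] ::::::::
::::::::
::::::::
::::::::
::::v:::
::::::::
::::::::
::::::::
::::::::
[1] ::::::::
::::::::
::::::::
::::::::
:::<Z:::
::::::::
::::::::
::::::::
::::::::
[2] ::::::::
::::::::
::::::::
:::^::::
:::ZZ:::
::::::::
::::::::
::::::::
::::::::
[3] ::::::::
::::::::
::::::::
:::Z>:::
:::ZZ:::
::::::::
::::::::
::::::::
::::::::
[4] ::::::::
::::::::
::::::::
:::ZZ:::
:::Zv:::
::::::::
::::::::
::::::::
::::::::
[5] ::::::::
::::::::
::::::::
:::ZZ:::
:::Z:>::
::::::::
::::::::
::::::::
::::::::
[6] ::::::::
::::::::
::::::::
:::ZZ:::
:::Z:Z::
:::::v::
::::::::
::::::::
::::::::
[7] ::::::::
::::::::
::::::::
:::ZZ:::
:::Z:Z::
::::<Z::
::::::::
::::::::
::::::::
[8] ::::::::
::::::::
::::::::
:::ZZ:::
:::Z^Z::
::::ZZ::
::::::::
::::::::
::::::::
[9] ::::::::
::::::::
::::::::
:::ZZ:::
:::ZZ>::
::::ZZ::
::::::::
::::::::
::::::::
[10] ::::::::
::::::::
::::::::
:::ZZ^::
:::ZZ:::
::::ZZ::
::::::::
::::::::
::::::::
[11] ::::::::
::::::::
::::::::
:::ZZZ>:
:::ZZ:::
::::ZZ::
::::::::
::::::::
::::::::
[12] ::::::::
::::::::
::::::::
:::ZZZZ:
:::ZZ:v:
::::ZZ::
::::::::
::::::::
::::::::
[13] ::::::::
::::::::
::::::::
:::ZZZZ:
:::ZZ<Z:
::::ZZ::
::::::::
::::::::
::::::::
[14] ::::::::
::::::::
::::::::
:::ZZ^Z:
:::ZZZZ:
::::ZZ::
::::::::
::::::::
::::::::
[15] ::::::::
::::::::
::::::::
:::Z<:Z:
:::ZZZZ:
::::ZZ::
::::::::
::::::::
::::::::
[16] ::::::::
::::::::
::::::::
:::Z::Z:
:::ZvZZ:
::::ZZ::
::::::::
::::::::
::::::::
[17] ::::::::
::::::::
::::::::
:::Z::Z:
:::Z:>Z:
::::ZZ::
::::::::
::::::::
::::::::
[18] ::::::::
::::::::
::::::::
:::Z:^Z:
:::Z::Z:
::::ZZ::
::::::::
::::::::
::::::::
[19] ::::::::
::::::::
::::::::
:::Z:Z>:
:::Z::Z:
::::ZZ::
::::::::
::::::::
::::::::
[20] ::::::::
::::::::
::::::^:
:::Z:Z::
:::Z::Z:
::::ZZ::
::::::::
::::::::
::::::::
[21] ::::::::
::::::::
::::::Z>
:::Z:Z::
:::Z::Z:
::::ZZ::
::::::::
::::::::
::::::::
[22] ::::::::
::::::::
::::::ZZ
:::Z:Z:v
:::Z::Z:
::::ZZ::
::::::::
::::::::
::::::::
[23] ::::::::
::::::::
::::::ZZ
:::Z:Z<Z
:::Z::Z:
::::ZZ::
::::::::
::::::::
::::::::
[24] ::::::::
::::::::
::::::^Z
:::Z:ZZZ
:::Z::Z:
::::ZZ::
::::::::
::::::::
::::::::
[25] ::::::::
::::::::
:::::<:Z
:::Z:ZZZ
:::Z::Z:
::::ZZ::
::::::::
::::::::
::::::::
[26] ::::::::
:::::^::
:::::Z:Z
:::Z:ZZZ
:::Z::Z:
::::ZZ::
::::::::
::::::::
::::::::
[27] ::::::::
:::::Z>:
:::::Z:Z
:::Z:ZZZ
:::Z::Z:
::::ZZ::
::::::::
::::::::
::::::::
[28] ::::::::
:::::ZZ:
:::::ZvZ
:::Z:ZZZ
:::Z::Z:
::::ZZ::
::::::::
::::::::
::::::::
[29] ::::::::
:::::ZZ:
:::::<ZZ
:::Z:ZZZ
:::Z::Z:
::::ZZ::
::::::::
::::::::
::::::::
[30] ::::::::
:::::ZZ:
::::::ZZ
:::Z:vZZ
:::Z::Z:
::::ZZ::
::::::::
::::::::
::::::::
[31] ::::::::
:::::ZZ:
::::::ZZ
:::Z::>Z
:::Z::Z:
::::ZZ::
::::::::
::::::::
::::::::
[32] ::::::::
:::::ZZ:
::::::^Z
:::Z:::Z
:::Z::Z:
::::ZZ::
::::::::
::::::::
::::::::
[33] ::::::::
:::::ZZ:
:::::<:Z
:::Z:::Z
:::Z::Z:
::::ZZ::
::::::::
::::::::
::::::::
[34] ::::::::
:::::^Z:
:::::Z:Z
:::Z:::Z
:::Z::Z:
::::ZZ::
::::::::
::::::::
::::::::
[35] ::::::::
::::<:Z:
:::::Z:Z
:::Z:::Z
:::Z::Z:
::::ZZ::
::::::::
::::::::
::::::::
[36] ::::^:::
::::Z:Z:
:::::Z:Z
:::Z:::Z
:::Z::Z:
::::ZZ::
::::::::
::::::::
::::::::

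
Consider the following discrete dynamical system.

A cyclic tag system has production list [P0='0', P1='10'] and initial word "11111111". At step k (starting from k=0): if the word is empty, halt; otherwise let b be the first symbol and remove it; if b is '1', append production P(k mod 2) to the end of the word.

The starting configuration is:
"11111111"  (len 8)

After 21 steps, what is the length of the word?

t=0: "11111111"  (len 8)
t=1: "11111110"  (len 8)
t=2: "111111010"  (len 9)
t=3: "111110100"  (len 9)
t=4: "1111010010"  (len 10)
t=5: "1110100100"  (len 10)
t=6: "11010010010"  (len 11)
t=7: "10100100100"  (len 11)
t=8: "010010010010"  (len 12)
t=9: "10010010010"  (len 11)
t=10: "001001001010"  (len 12)
t=11: "01001001010"  (len 11)
t=12: "1001001010"  (len 10)
t=13: "0010010100"  (len 10)
t=14: "010010100"  (len 9)
t=15: "10010100"  (len 8)
t=16: "001010010"  (len 9)
t=17: "01010010"  (len 8)
t=18: "1010010"  (len 7)
t=19: "0100100"  (len 7)
t=20: "100100"  (len 6)
t=21: "001000"  (len 6)

6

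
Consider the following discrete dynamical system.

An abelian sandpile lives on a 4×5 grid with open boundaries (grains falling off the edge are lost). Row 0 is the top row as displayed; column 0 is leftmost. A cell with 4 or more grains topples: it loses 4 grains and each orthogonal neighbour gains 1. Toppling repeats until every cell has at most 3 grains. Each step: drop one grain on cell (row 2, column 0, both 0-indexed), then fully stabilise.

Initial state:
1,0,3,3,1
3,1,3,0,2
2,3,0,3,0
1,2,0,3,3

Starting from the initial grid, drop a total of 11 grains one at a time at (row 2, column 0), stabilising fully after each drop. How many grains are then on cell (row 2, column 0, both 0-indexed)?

2

t=0: 1,0,3,3,1
3,1,3,0,2
2,3,0,3,0
1,2,0,3,3
t=1: 1,0,3,3,1
3,1,3,0,2
3,3,0,3,0
1,2,0,3,3
t=2: 2,0,3,3,1
0,3,3,0,2
2,0,1,3,0
2,3,0,3,3
t=3: 2,0,3,3,1
0,3,3,0,2
3,0,1,3,0
2,3,0,3,3
t=4: 2,0,3,3,1
1,3,3,0,2
0,1,1,3,0
3,3,0,3,3
t=5: 2,0,3,3,1
1,3,3,0,2
1,1,1,3,0
3,3,0,3,3
t=6: 2,0,3,3,1
1,3,3,0,2
2,1,1,3,0
3,3,0,3,3
t=7: 2,0,3,3,1
1,3,3,0,2
3,1,1,3,0
3,3,0,3,3
t=8: 2,0,3,3,1
2,3,3,0,2
1,3,1,3,0
1,0,1,3,3
t=9: 2,0,3,3,1
2,3,3,0,2
2,3,1,3,0
1,0,1,3,3
t=10: 2,0,3,3,1
2,3,3,0,2
3,3,1,3,0
1,0,1,3,3
t=11: 3,2,1,0,2
0,2,1,2,2
2,1,3,3,0
2,1,1,3,3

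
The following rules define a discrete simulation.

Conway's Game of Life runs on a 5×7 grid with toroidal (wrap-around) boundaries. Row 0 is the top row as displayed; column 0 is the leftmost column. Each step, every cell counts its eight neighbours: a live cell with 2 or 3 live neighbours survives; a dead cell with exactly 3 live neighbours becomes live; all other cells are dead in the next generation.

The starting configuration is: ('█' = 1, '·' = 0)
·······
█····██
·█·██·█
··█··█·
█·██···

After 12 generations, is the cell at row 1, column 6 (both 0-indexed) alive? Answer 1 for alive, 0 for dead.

t=0: ·······
█····██
·█·██·█
··█··█·
█·██···
t=1: ██·····
█···███
·████··
█····██
·███···
t=2: ···███·
····███
·███···
█····██
··█····
t=3: ···█··█
······█
·███···
█··█··█
···█···
t=4: ·······
█··█···
·███··█
██·██··
█·███·█
t=5: ███·█·█
██·█···
······█
·······
█·█·███
t=6: ····█··
···█·█·
█······
█······
··█·█··
t=7: ····██·
····█··
······█
·█·····
···█···
t=8: ···███·
····█··
·······
·······
····█··
t=9: ···█·█·
···███·
·······
·······
···███·
t=10: ··█···█
···█·█·
····█··
····█··
···█·█·
t=11: ··██·██
···███·
···███·
···███·
···███·
t=12: ··█···█
·······
··█···█
··█···█
·······

0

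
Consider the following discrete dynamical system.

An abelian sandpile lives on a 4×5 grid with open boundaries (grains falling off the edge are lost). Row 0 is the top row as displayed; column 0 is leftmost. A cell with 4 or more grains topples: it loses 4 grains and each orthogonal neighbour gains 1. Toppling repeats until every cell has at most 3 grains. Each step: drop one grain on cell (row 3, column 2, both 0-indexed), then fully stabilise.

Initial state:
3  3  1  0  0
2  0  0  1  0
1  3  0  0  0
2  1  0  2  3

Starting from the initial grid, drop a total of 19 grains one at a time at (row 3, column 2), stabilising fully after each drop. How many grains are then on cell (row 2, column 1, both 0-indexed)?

gen 0: 3  3  1  0  0
2  0  0  1  0
1  3  0  0  0
2  1  0  2  3
gen 1: 3  3  1  0  0
2  0  0  1  0
1  3  0  0  0
2  1  1  2  3
gen 2: 3  3  1  0  0
2  0  0  1  0
1  3  0  0  0
2  1  2  2  3
gen 3: 3  3  1  0  0
2  0  0  1  0
1  3  0  0  0
2  1  3  2  3
gen 4: 3  3  1  0  0
2  0  0  1  0
1  3  1  0  0
2  2  0  3  3
gen 5: 3  3  1  0  0
2  0  0  1  0
1  3  1  0  0
2  2  1  3  3
gen 6: 3  3  1  0  0
2  0  0  1  0
1  3  1  0  0
2  2  2  3  3
gen 7: 3  3  1  0  0
2  0  0  1  0
1  3  1  0  0
2  2  3  3  3
gen 8: 3  3  1  0  0
2  0  0  1  0
1  3  2  1  1
2  3  1  1  0
gen 9: 3  3  1  0  0
2  0  0  1  0
1  3  2  1  1
2  3  2  1  0
gen 10: 3  3  1  0  0
2  0  0  1  0
1  3  2  1  1
2  3  3  1  0
gen 11: 3  3  1  0  0
2  1  1  1  0
2  1  0  2  1
3  1  2  2  0
gen 12: 3  3  1  0  0
2  1  1  1  0
2  1  0  2  1
3  1  3  2  0
gen 13: 3  3  1  0  0
2  1  1  1  0
2  1  1  2  1
3  2  0  3  0
gen 14: 3  3  1  0  0
2  1  1  1  0
2  1  1  2  1
3  2  1  3  0
gen 15: 3  3  1  0  0
2  1  1  1  0
2  1  1  2  1
3  2  2  3  0
gen 16: 3  3  1  0  0
2  1  1  1  0
2  1  1  2  1
3  2  3  3  0
gen 17: 3  3  1  0  0
2  1  1  1  0
2  1  2  3  1
3  3  1  0  1
gen 18: 3  3  1  0  0
2  1  1  1  0
2  1  2  3  1
3  3  2  0  1
gen 19: 3  3  1  0  0
2  1  1  1  0
2  1  2  3  1
3  3  3  0  1

1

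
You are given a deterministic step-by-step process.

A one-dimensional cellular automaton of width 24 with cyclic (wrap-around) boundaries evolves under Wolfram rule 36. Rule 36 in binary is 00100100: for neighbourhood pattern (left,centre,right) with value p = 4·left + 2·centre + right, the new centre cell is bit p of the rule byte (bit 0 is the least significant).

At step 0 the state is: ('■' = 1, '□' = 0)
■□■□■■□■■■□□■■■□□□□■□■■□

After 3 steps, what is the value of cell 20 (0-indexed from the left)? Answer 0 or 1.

0

step 0: ■□■□■■□■■■□□■■■□□□□■□■■□
step 1: ■■■■□□■□□□□□□□□□□□□■■□□■
step 2: □□□□□□■□□□□□□□□□□□□□□□□□
step 3: □□□□□□■□□□□□□□□□□□□□□□□□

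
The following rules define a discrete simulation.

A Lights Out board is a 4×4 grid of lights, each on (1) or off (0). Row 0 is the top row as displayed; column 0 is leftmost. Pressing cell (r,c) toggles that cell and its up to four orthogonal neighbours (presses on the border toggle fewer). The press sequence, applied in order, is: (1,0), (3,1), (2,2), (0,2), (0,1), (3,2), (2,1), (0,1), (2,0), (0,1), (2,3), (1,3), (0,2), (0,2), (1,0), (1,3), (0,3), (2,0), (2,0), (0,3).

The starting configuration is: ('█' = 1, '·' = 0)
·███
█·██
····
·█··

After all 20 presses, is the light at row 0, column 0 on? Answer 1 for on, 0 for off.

1

[0] ·███
█·██
····
·█··
[1] ████
·███
█···
·█··
[2] ████
·███
██··
█·█·
[3] ████
·█·█
█·██
█···
[4] █···
·███
█·██
█···
[5] ·██·
··██
█·██
█···
[6] ·██·
··██
█··█
████
[7] ·██·
·███
·███
█·██
[8] █···
··██
·███
█·██
[9] █···
█·██
█·██
··██
[10] ·██·
████
█·██
··██
[11] ·██·
███·
█···
··█·
[12] ·███
██·█
█··█
··█·
[13] ····
████
█··█
··█·
[14] ·███
██·█
█··█
··█·
[15] ████
···█
···█
··█·
[16] ███·
··█·
····
··█·
[17] ██·█
··██
····
··█·
[18] ██·█
█·██
██··
█·█·
[19] ██·█
··██
····
··█·
[20] ███·
··█·
····
··█·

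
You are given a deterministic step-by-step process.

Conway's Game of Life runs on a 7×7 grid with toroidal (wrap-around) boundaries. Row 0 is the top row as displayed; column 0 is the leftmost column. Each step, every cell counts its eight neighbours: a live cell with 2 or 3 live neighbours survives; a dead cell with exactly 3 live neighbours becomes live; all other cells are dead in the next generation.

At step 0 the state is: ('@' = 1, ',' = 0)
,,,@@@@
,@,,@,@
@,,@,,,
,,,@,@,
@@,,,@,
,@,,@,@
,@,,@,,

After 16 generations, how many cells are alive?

7

[0] ,,,@@@@
,@,,@,@
@,,@,,,
,,,@,@,
@@,,,@,
,@,,@,@
,@,,@,,
[1] ,,@@,,@
,,@,,,@
@,@@,@@
@@@,,,,
@@@,,@,
,@@,@,@
,,@,,,@
[2] @@@@,@@
,,,,@,,
,,,@,@,
,,,,@@,
,,,,,@,
,,,,,,@
,,,,,,@
[3] @@@@@@@
@@,,,,,
,,,@,@,
,,,,,@@
,,,,@@@
,,,,,@@
,@@,,,,
[4] ,,,@@@@
,,,,,,,
@,,,@@,
,,,,,,,
@,,,@,,
@,,,@,@
,,,,,,,
[5] ,,,,@@,
,,,@,,,
,,,,,,,
,,,,@@@
@,,,,@@
@,,,,@@
@,,@,,,
[6] ,,,@@,,
,,,,@,,
,,,,@@,
@,,,@,,
,,,,,,,
,@,,@@,
@,,,,,,
[7] ,,,@@,,
,,,,,,,
,,,@@@,
,,,,@@,
,,,,@@,
,,,,,,,
,,,@,@,
[8] ,,,@@,,
,,,,,@,
,,,@,@,
,,,,,,@
,,,,@@,
,,,,,@,
,,,@,,,
[9] ,,,@@,,
,,,@,@,
,,,,@@@
,,,,,,@
,,,,@@@
,,,,,@,
,,,@,,,
[10] ,,@@,,,
,,,@,,@
,,,,@,@
@,,,,,,
,,,,@,@
,,,,,@@
,,,@,,,
[11] ,,@@@,,
,,@@@@,
@,,,,@@
@,,,,,@
@,,,,,@
,,,,@@@
,,@@@,,
[12] ,@,,,,,
,@@,,,,
@@,@,,,
,@,,,,,
,,,,,,,
@,,,@,@
,,@,,,,
[13] ,@,,,,,
,,,,,,,
@,,,,,,
@@@,,,,
@,,,,,,
,,,,,,,
@@,,,,,
[14] @@,,,,,
,,,,,,,
@,,,,,,
@,,,,,@
@,,,,,,
@@,,,,,
@@,,,,,
[15] @@,,,,,
@@,,,,,
@,,,,,@
@@,,,,@
,,,,,,,
,,,,,,@
,,@,,,@
[16] ,,@,,,@
,,,,,,,
,,,,,,,
,@,,,,@
,,,,,,@
,,,,,,,
,@,,,,@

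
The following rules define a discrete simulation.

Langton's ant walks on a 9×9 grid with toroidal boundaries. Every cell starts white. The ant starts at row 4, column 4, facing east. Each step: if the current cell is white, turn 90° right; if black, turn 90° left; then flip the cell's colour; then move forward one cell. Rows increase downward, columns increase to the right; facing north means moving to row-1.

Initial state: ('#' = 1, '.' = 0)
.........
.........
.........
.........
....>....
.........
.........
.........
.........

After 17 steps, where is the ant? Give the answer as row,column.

3,4

t=0: .........
.........
.........
.........
....>....
.........
.........
.........
.........
t=1: .........
.........
.........
.........
....#....
....v....
.........
.........
.........
t=2: .........
.........
.........
.........
....#....
...<#....
.........
.........
.........
t=3: .........
.........
.........
.........
...^#....
...##....
.........
.........
.........
t=4: .........
.........
.........
.........
...#>....
...##....
.........
.........
.........
t=5: .........
.........
.........
....^....
...#.....
...##....
.........
.........
.........
t=6: .........
.........
.........
....#>...
...#.....
...##....
.........
.........
.........
t=7: .........
.........
.........
....##...
...#.v...
...##....
.........
.........
.........
t=8: .........
.........
.........
....##...
...#<#...
...##....
.........
.........
.........
t=9: .........
.........
.........
....^#...
...###...
...##....
.........
.........
.........
t=10: .........
.........
.........
...<.#...
...###...
...##....
.........
.........
.........
t=11: .........
.........
...^.....
...#.#...
...###...
...##....
.........
.........
.........
t=12: .........
.........
...#>....
...#.#...
...###...
...##....
.........
.........
.........
t=13: .........
.........
...##....
...#v#...
...###...
...##....
.........
.........
.........
t=14: .........
.........
...##....
...<##...
...###...
...##....
.........
.........
.........
t=15: .........
.........
...##....
....##...
...v##...
...##....
.........
.........
.........
t=16: .........
.........
...##....
....##...
....>#...
...##....
.........
.........
.........
t=17: .........
.........
...##....
....^#...
.....#...
...##....
.........
.........
.........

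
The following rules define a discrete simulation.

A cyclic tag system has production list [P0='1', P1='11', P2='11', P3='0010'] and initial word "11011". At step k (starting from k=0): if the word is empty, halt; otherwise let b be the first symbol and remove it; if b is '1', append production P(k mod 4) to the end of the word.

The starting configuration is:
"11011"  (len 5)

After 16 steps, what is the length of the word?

gen 0: "11011"  (len 5)
gen 1: "10111"  (len 5)
gen 2: "011111"  (len 6)
gen 3: "11111"  (len 5)
gen 4: "11110010"  (len 8)
gen 5: "11100101"  (len 8)
gen 6: "110010111"  (len 9)
gen 7: "1001011111"  (len 10)
gen 8: "0010111110010"  (len 13)
gen 9: "010111110010"  (len 12)
gen 10: "10111110010"  (len 11)
gen 11: "011111001011"  (len 12)
gen 12: "11111001011"  (len 11)
gen 13: "11110010111"  (len 11)
gen 14: "111001011111"  (len 12)
gen 15: "1100101111111"  (len 13)
gen 16: "1001011111110010"  (len 16)

16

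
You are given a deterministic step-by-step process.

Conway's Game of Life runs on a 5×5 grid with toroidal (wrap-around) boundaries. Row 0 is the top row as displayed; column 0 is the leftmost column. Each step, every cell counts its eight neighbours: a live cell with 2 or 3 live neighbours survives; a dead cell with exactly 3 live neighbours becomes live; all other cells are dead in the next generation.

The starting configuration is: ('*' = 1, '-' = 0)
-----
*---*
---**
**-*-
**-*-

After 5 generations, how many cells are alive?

2

0) -----
*---*
---**
**-*-
**-*-
1) -*---
*--**
-***-
-*-*-
**---
2) -**--
*--**
-*---
---**
**---
3) --**-
*--**
--*--
-**-*
**-**
4) -----
-*--*
--*--
----*
-----
5) -----
-----
*--*-
-----
-----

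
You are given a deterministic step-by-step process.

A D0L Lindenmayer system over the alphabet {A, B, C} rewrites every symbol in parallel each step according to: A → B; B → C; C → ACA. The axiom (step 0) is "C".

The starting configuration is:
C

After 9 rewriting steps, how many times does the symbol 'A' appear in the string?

t=0: C
t=1: ACA
t=2: BACAB
t=3: CBACABC
t=4: ACACBACABCACA
t=5: BACABACACBACABCACABACAB
t=6: CBACABCBACABACACBACABCACABACABCBACABC
t=7: ACACBACABCACACBACABCBACABACACBACABCACABACABCBACABCACACBACABCACA
t=8: BACABACACBACABCACABACABACACBACABCACACBACABCBACABACACBACABCACABACABCBACABCACACBACABCACABACABACACBACABCACABACAB
t=9: CBACABCBACABACACBACABCACABACABCBACABCBACABACACBACABCACABAC…CABACACBACABCACABACABCBACABCBACABACACBACABCACABACABCBACABC  (len 183)

74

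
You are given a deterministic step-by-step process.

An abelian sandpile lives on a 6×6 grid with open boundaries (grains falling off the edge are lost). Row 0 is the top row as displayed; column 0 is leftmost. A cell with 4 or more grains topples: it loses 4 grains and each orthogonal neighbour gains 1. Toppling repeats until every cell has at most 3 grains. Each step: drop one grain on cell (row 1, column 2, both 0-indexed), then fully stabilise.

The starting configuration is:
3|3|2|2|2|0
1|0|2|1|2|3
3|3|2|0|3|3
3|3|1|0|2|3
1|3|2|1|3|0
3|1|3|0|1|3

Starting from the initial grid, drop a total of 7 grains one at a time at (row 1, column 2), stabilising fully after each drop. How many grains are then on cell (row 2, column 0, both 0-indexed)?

k=0  3|3|2|2|2|0
1|0|2|1|2|3
3|3|2|0|3|3
3|3|1|0|2|3
1|3|2|1|3|0
3|1|3|0|1|3
k=1  3|3|2|2|2|0
1|0|3|1|2|3
3|3|2|0|3|3
3|3|1|0|2|3
1|3|2|1|3|0
3|1|3|0|1|3
k=2  3|3|3|2|2|0
1|1|0|2|2|3
3|3|3|0|3|3
3|3|1|0|2|3
1|3|2|1|3|0
3|1|3|0|1|3
k=3  3|3|3|2|2|0
1|1|1|2|2|3
3|3|3|0|3|3
3|3|1|0|2|3
1|3|2|1|3|0
3|1|3|0|1|3
k=4  3|3|3|2|2|0
1|1|2|2|2|3
3|3|3|0|3|3
3|3|1|0|2|3
1|3|2|1|3|0
3|1|3|0|1|3
k=5  3|3|3|2|2|0
1|1|3|2|2|3
3|3|3|0|3|3
3|3|1|0|2|3
1|3|2|1|3|0
3|1|3|0|1|3
k=6  1|2|1|3|2|0
0|1|3|3|2|3
2|3|1|1|3|3
1|2|3|0|2|3
3|0|3|1|3|0
3|2|3|0|1|3
k=7  1|2|3|0|3|0
0|2|1|1|3|3
2|3|2|2|3|3
1|2|3|0|2|3
3|0|3|1|3|0
3|2|3|0|1|3

2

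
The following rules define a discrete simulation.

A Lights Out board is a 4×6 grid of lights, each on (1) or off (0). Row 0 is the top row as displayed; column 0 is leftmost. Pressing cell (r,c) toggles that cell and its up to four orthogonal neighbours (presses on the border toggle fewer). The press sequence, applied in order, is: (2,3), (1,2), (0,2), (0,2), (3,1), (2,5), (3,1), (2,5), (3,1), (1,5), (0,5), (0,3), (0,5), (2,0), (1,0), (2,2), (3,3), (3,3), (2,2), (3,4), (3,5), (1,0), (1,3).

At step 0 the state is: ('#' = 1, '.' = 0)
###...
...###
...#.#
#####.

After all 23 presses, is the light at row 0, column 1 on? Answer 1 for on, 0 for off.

0) ###...
...###
...#.#
#####.
1) ###...
....##
..#.##
###.#.
2) ##....
.#####
....##
###.#.
3) #.##..
.#.###
....##
###.#.
4) ##....
.#####
....##
###.#.
5) ##....
.#####
.#..##
....#.
6) ##....
.####.
.#....
....##
7) ##....
.####.
......
###.##
8) ##....
.#####
....##
###.#.
9) ##....
.#####
.#..##
....#.
10) ##...#
.###..
.#..#.
....#.
11) ##..#.
.###.#
.#..#.
....#.
12) ####..
.##..#
.#..#.
....#.
13) ######
.##...
.#..#.
....#.
14) ######
###...
#...#.
#...#.
15) .#####
..#...
....#.
#...#.
16) .#####
......
.####.
#.#.#.
17) .#####
......
.##.#.
#..#..
18) .#####
......
.####.
#.#.#.
19) .#####
..#...
....#.
#...#.
20) .#####
..#...
......
#..#.#
21) .#####
..#...
.....#
#..##.
22) ######
###...
#....#
#..##.
23) ###.##
##.##.
#..#.#
#..##.

1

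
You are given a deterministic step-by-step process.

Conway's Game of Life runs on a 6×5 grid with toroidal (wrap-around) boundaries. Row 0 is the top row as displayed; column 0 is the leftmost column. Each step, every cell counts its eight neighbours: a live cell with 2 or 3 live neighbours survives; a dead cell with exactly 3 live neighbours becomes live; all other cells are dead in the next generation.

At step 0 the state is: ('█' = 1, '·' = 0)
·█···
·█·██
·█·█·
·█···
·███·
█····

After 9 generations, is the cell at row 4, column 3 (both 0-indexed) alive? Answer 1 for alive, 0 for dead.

1

step 0: ·█···
·█·██
·█·█·
·█···
·███·
█····
step 1: ·██·█
·█·██
·█·██
██·█·
███··
█····
step 2: ·██·█
·█···
·█···
···█·
··█··
···██
step 3: ·██·█
·█···
··█··
··█··
··█·█
██··█
step 4: ··███
██·█·
·██··
·██··
··█·█
····█
step 5: ·██··
█····
···█·
█····
███··
█·█·█
step 6: ··███
·██··
····█
█·█·█
··██·
····█
step 7: ███·█
███·█
··█·█
███·█
███··
····█
step 8: ··█··
·····
·····
····█
··█··
····█
step 9: ·····
·····
·····
·····
···█·
···█·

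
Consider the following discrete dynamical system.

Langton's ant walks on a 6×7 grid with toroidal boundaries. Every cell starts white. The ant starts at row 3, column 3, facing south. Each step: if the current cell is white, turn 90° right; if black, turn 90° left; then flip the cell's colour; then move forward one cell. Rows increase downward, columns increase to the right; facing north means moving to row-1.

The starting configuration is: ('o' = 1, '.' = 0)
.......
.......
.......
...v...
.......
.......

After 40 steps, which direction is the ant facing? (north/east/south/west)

0) .......
.......
.......
...v...
.......
.......
1) .......
.......
.......
..<o...
.......
.......
2) .......
.......
..^....
..oo...
.......
.......
3) .......
.......
..o>...
..oo...
.......
.......
4) .......
.......
..oo...
..ov...
.......
.......
5) .......
.......
..oo...
..o.>..
.......
.......
6) .......
.......
..oo...
..o.o..
....v..
.......
7) .......
.......
..oo...
..o.o..
...<o..
.......
8) .......
.......
..oo...
..o^o..
...oo..
.......
9) .......
.......
..oo...
..oo>..
...oo..
.......
10) .......
.......
..oo^..
..oo...
...oo..
.......
11) .......
.......
..ooo>.
..oo...
...oo..
.......
12) .......
.......
..oooo.
..oo.v.
...oo..
.......
13) .......
.......
..oooo.
..oo<o.
...oo..
.......
14) .......
.......
..oo^o.
..oooo.
...oo..
.......
15) .......
.......
..o<.o.
..oooo.
...oo..
.......
16) .......
.......
..o..o.
..ovoo.
...oo..
.......
17) .......
.......
..o..o.
..o.>o.
...oo..
.......
18) .......
.......
..o.^o.
..o..o.
...oo..
.......
19) .......
.......
..o.o>.
..o..o.
...oo..
.......
20) .......
.....^.
..o.o..
..o..o.
...oo..
.......
21) .......
.....o>
..o.o..
..o..o.
...oo..
.......
22) .......
.....oo
..o.o.v
..o..o.
...oo..
.......
23) .......
.....oo
..o.o<o
..o..o.
...oo..
.......
24) .......
.....^o
..o.ooo
..o..o.
...oo..
.......
25) .......
....<.o
..o.ooo
..o..o.
...oo..
.......
26) ....^..
....o.o
..o.ooo
..o..o.
...oo..
.......
27) ....o>.
....o.o
..o.ooo
..o..o.
...oo..
.......
28) ....oo.
....ovo
..o.ooo
..o..o.
...oo..
.......
29) ....oo.
....<oo
..o.ooo
..o..o.
...oo..
.......
30) ....oo.
.....oo
..o.voo
..o..o.
...oo..
.......
31) ....oo.
.....oo
..o..>o
..o..o.
...oo..
.......
32) ....oo.
.....^o
..o...o
..o..o.
...oo..
.......
33) ....oo.
....<.o
..o...o
..o..o.
...oo..
.......
34) ....^o.
....o.o
..o...o
..o..o.
...oo..
.......
35) ...<.o.
....o.o
..o...o
..o..o.
...oo..
.......
36) ...o.o.
....o.o
..o...o
..o..o.
...oo..
...^...
37) ...o.o.
....o.o
..o...o
..o..o.
...oo..
...o>..
38) ...ovo.
....o.o
..o...o
..o..o.
...oo..
...oo..
39) ...<oo.
....o.o
..o...o
..o..o.
...oo..
...oo..
40) ....oo.
...vo.o
..o...o
..o..o.
...oo..
...oo..

south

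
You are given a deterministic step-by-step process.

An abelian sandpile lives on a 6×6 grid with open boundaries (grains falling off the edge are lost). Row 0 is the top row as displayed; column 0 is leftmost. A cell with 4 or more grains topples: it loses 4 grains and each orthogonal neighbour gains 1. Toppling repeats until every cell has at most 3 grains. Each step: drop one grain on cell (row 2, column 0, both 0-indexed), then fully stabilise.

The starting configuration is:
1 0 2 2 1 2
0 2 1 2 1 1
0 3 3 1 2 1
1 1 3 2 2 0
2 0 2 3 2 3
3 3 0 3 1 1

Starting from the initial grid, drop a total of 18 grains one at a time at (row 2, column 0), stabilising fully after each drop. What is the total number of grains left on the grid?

[0] 1 0 2 2 1 2
0 2 1 2 1 1
0 3 3 1 2 1
1 1 3 2 2 0
2 0 2 3 2 3
3 3 0 3 1 1
[1] 1 0 2 2 1 2
0 2 1 2 1 1
1 3 3 1 2 1
1 1 3 2 2 0
2 0 2 3 2 3
3 3 0 3 1 1
[2] 1 0 2 2 1 2
0 2 1 2 1 1
2 3 3 1 2 1
1 1 3 2 2 0
2 0 2 3 2 3
3 3 0 3 1 1
[3] 1 0 2 2 1 2
0 2 1 2 1 1
3 3 3 1 2 1
1 1 3 2 2 0
2 0 2 3 2 3
3 3 0 3 1 1
[4] 1 0 2 2 1 2
1 3 2 2 1 1
1 1 1 2 2 1
2 3 0 3 2 0
2 0 3 3 2 3
3 3 0 3 1 1
[5] 1 0 2 2 1 2
1 3 2 2 1 1
2 1 1 2 2 1
2 3 0 3 2 0
2 0 3 3 2 3
3 3 0 3 1 1
[6] 1 0 2 2 1 2
1 3 2 2 1 1
3 1 1 2 2 1
2 3 0 3 2 0
2 0 3 3 2 3
3 3 0 3 1 1
[7] 1 0 2 2 1 2
2 3 2 2 1 1
0 2 1 2 2 1
3 3 0 3 2 0
2 0 3 3 2 3
3 3 0 3 1 1
[8] 1 0 2 2 1 2
2 3 2 2 1 1
1 2 1 2 2 1
3 3 0 3 2 0
2 0 3 3 2 3
3 3 0 3 1 1
[9] 1 0 2 2 1 2
2 3 2 2 1 1
2 2 1 2 2 1
3 3 0 3 2 0
2 0 3 3 2 3
3 3 0 3 1 1
[10] 1 0 2 2 1 2
2 3 2 2 1 1
3 2 1 2 2 1
3 3 0 3 2 0
2 0 3 3 2 3
3 3 0 3 1 1
[11] 2 1 2 2 1 2
0 1 3 2 1 1
3 1 2 2 2 1
1 1 1 3 2 0
3 1 3 3 2 3
3 3 0 3 1 1
[12] 2 1 2 2 1 2
1 1 3 2 1 1
0 2 2 2 2 1
2 1 1 3 2 0
3 1 3 3 2 3
3 3 0 3 1 1
[13] 2 1 2 2 1 2
1 1 3 2 1 1
1 2 2 2 2 1
2 1 1 3 2 0
3 1 3 3 2 3
3 3 0 3 1 1
[14] 2 1 2 2 1 2
1 1 3 2 1 1
2 2 2 2 2 1
2 1 1 3 2 0
3 1 3 3 2 3
3 3 0 3 1 1
[15] 2 1 2 2 1 2
1 1 3 2 1 1
3 2 2 2 2 1
2 1 1 3 2 0
3 1 3 3 2 3
3 3 0 3 1 1
[16] 2 1 2 2 1 2
2 1 3 2 1 1
0 3 2 2 2 1
3 1 1 3 2 0
3 1 3 3 2 3
3 3 0 3 1 1
[17] 2 1 2 2 1 2
2 1 3 2 1 1
1 3 2 2 2 1
3 1 1 3 2 0
3 1 3 3 2 3
3 3 0 3 1 1
[18] 2 1 2 2 1 2
2 1 3 2 1 1
2 3 2 2 2 1
3 1 1 3 2 0
3 1 3 3 2 3
3 3 0 3 1 1

68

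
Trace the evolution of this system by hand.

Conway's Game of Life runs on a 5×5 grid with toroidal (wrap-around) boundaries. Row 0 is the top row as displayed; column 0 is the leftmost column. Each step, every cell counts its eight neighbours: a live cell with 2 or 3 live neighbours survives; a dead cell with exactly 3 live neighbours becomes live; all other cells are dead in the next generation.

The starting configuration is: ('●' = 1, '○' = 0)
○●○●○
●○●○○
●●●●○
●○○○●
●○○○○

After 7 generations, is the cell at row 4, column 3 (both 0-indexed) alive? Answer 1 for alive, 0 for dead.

1

0) ○●○●○
●○●○○
●●●●○
●○○○●
●○○○○
1) ●●●○●
●○○○○
○○●●○
○○●●○
●●○○○
2) ○○●○●
●○○○○
○●●●●
○○○●●
○○○○○
3) ○○○○○
●○○○○
○●●○○
●○○○●
○○○○●
4) ○○○○○
○●○○○
○●○○●
●●○●●
●○○○●
5) ●○○○○
●○○○○
○●○●●
○●●●○
○●○●○
6) ●●○○●
●●○○○
○●○●●
○●○○○
●●○●●
7) ○○○●○
○○○●○
○●○○●
○●○○○
○○○●○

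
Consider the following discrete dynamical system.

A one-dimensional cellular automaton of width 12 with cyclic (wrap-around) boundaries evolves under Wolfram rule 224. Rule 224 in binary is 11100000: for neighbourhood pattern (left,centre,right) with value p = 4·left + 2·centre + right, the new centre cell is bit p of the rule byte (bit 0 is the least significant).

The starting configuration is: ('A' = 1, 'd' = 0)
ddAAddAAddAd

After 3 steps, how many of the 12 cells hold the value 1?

0

t=0: ddAAddAAddAd
t=1: dddAdddAdddd
t=2: dddddddddddd
t=3: dddddddddddd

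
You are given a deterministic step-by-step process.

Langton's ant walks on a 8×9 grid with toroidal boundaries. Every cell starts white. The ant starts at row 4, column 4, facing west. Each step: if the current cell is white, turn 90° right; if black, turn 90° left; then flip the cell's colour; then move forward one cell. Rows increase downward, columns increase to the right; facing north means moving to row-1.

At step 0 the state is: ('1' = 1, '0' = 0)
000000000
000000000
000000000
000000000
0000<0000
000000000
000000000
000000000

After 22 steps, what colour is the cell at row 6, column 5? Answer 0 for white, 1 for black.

[0] 000000000
000000000
000000000
000000000
0000<0000
000000000
000000000
000000000
[1] 000000000
000000000
000000000
0000^0000
000010000
000000000
000000000
000000000
[2] 000000000
000000000
000000000
00001>000
000010000
000000000
000000000
000000000
[3] 000000000
000000000
000000000
000011000
00001v000
000000000
000000000
000000000
[4] 000000000
000000000
000000000
000011000
0000<1000
000000000
000000000
000000000
[5] 000000000
000000000
000000000
000011000
000001000
0000v0000
000000000
000000000
[6] 000000000
000000000
000000000
000011000
000001000
000<10000
000000000
000000000
[7] 000000000
000000000
000000000
000011000
000^01000
000110000
000000000
000000000
[8] 000000000
000000000
000000000
000011000
0001>1000
000110000
000000000
000000000
[9] 000000000
000000000
000000000
000011000
000111000
0001v0000
000000000
000000000
[10] 000000000
000000000
000000000
000011000
000111000
00010>000
000000000
000000000
[11] 000000000
000000000
000000000
000011000
000111000
000101000
00000v000
000000000
[12] 000000000
000000000
000000000
000011000
000111000
000101000
0000<1000
000000000
[13] 000000000
000000000
000000000
000011000
000111000
0001^1000
000011000
000000000
[14] 000000000
000000000
000000000
000011000
000111000
00011>000
000011000
000000000
[15] 000000000
000000000
000000000
000011000
00011^000
000110000
000011000
000000000
[16] 000000000
000000000
000000000
000011000
0001<0000
000110000
000011000
000000000
[17] 000000000
000000000
000000000
000011000
000100000
0001v0000
000011000
000000000
[18] 000000000
000000000
000000000
000011000
000100000
00010>000
000011000
000000000
[19] 000000000
000000000
000000000
000011000
000100000
000101000
00001v000
000000000
[20] 000000000
000000000
000000000
000011000
000100000
000101000
000010>00
000000000
[21] 000000000
000000000
000000000
000011000
000100000
000101000
000010100
000000v00
[22] 000000000
000000000
000000000
000011000
000100000
000101000
000010100
00000<100

0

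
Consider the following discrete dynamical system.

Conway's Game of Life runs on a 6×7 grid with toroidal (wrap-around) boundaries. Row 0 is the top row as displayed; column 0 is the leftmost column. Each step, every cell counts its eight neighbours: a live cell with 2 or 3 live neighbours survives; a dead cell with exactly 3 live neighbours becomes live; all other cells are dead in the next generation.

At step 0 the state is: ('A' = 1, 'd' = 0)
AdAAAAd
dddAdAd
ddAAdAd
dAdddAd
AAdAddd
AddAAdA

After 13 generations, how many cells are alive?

gen 0: AdAAAAd
dddAdAd
ddAAdAd
dAdddAd
AAdAddd
AddAAdA
gen 1: AAAdddd
dAdddAd
ddAAdAA
AAdAddA
dAdAdAd
ddddddd
gen 2: AAAdddd
dddAAAd
dddAdAd
dAdAddd
dAddAdA
Adddddd
gen 3: AAAAAdA
dAdAdAA
dddAdAd
AddAdAd
dAAdddd
ddAdddA
gen 4: ddddAdd
dAddddd
AddAdAd
dAdAddA
AAAAddA
dddddAA
gen 5: dddddAd
ddddAdd
AAddAdA
dddAdAd
dAdAAdd
dAAAAAA
gen 6: ddAdddA
AdddAdA
AddAAdA
dAdAdAA
AAddddA
AAddddA
gen 7: ddddddd
dAddAdd
dAAAddd
dAdAddd
ddddddd
ddAddAd
gen 8: ddddddd
dAdAddd
AAdAAdd
dAdAddd
ddAdddd
ddddddd
gen 9: ddddddd
AAdAAdd
AAdAAdd
AAdAAdd
ddAdddd
ddddddd
gen 10: ddddddd
AAdAAdd
dddddAA
AdddAdd
dAAAddd
ddddddd
gen 11: ddddddd
AdddAAA
dAdAdAA
AAAAAAA
dAAAddd
ddAdddd
gen 12: dddddAA
AdddAdd
ddddddd
ddddddd
dddddAA
dAAAddd
gen 13: AAAAAAA
dddddAA
ddddddd
ddddddd
ddAdddd
AdAdAdd

13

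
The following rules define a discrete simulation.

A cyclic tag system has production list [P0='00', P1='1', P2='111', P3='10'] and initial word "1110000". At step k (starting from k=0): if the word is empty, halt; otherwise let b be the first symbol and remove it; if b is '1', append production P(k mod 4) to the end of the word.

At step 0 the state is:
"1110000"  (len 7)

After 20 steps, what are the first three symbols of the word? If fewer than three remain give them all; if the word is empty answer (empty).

011

gen 0: "1110000"  (len 7)
gen 1: "11000000"  (len 8)
gen 2: "10000001"  (len 8)
gen 3: "0000001111"  (len 10)
gen 4: "000001111"  (len 9)
gen 5: "00001111"  (len 8)
gen 6: "0001111"  (len 7)
gen 7: "001111"  (len 6)
gen 8: "01111"  (len 5)
gen 9: "1111"  (len 4)
gen 10: "1111"  (len 4)
gen 11: "111111"  (len 6)
gen 12: "1111110"  (len 7)
gen 13: "11111000"  (len 8)
gen 14: "11110001"  (len 8)
gen 15: "1110001111"  (len 10)
gen 16: "11000111110"  (len 11)
gen 17: "100011111000"  (len 12)
gen 18: "000111110001"  (len 12)
gen 19: "00111110001"  (len 11)
gen 20: "0111110001"  (len 10)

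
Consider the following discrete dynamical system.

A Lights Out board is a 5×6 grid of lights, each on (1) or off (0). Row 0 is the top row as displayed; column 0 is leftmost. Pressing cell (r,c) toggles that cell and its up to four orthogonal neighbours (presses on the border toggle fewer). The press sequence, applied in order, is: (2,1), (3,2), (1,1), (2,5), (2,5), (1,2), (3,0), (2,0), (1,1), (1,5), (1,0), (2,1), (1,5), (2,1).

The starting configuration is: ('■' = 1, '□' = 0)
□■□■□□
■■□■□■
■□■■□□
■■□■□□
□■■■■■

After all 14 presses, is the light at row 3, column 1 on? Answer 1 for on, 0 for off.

step 0: □■□■□□
■■□■□■
■□■■□□
■■□■□□
□■■■■■
step 1: □■□■□□
■□□■□■
□■□■□□
■□□■□□
□■■■■■
step 2: □■□■□□
■□□■□■
□■■■□□
■■■□□□
□■□■■■
step 3: □□□■□□
□■■■□■
□□■■□□
■■■□□□
□■□■■■
step 4: □□□■□□
□■■■□□
□□■■■■
■■■□□■
□■□■■■
step 5: □□□■□□
□■■■□■
□□■■□□
■■■□□□
□■□■■■
step 6: □□■■□□
□□□□□■
□□□■□□
■■■□□□
□■□■■■
step 7: □□■■□□
□□□□□■
■□□■□□
□□■□□□
■■□■■■
step 8: □□■■□□
■□□□□■
□■□■□□
■□■□□□
■■□■■■
step 9: □■■■□□
□■■□□■
□□□■□□
■□■□□□
■■□■■■
step 10: □■■■□■
□■■□■□
□□□■□■
■□■□□□
■■□■■■
step 11: ■■■■□■
■□■□■□
■□□■□■
■□■□□□
■■□■■■
step 12: ■■■■□■
■■■□■□
□■■■□■
■■■□□□
■■□■■■
step 13: ■■■■□□
■■■□□■
□■■■□□
■■■□□□
■■□■■■
step 14: ■■■■□□
■□■□□■
■□□■□□
■□■□□□
■■□■■■

0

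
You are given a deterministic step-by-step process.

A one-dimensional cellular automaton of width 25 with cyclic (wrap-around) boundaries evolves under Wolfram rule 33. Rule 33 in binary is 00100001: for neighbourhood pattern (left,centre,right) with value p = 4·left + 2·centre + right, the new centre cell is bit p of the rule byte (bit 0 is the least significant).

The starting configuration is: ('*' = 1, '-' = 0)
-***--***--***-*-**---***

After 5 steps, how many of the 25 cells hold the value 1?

2

step 0: -***--***--***-*-**---***
step 1: *-------------*-*---*----
step 2: --***********--*--*---**-
step 3: *-------------------*----
step 4: --*****************---**-
step 5: *-------------------*----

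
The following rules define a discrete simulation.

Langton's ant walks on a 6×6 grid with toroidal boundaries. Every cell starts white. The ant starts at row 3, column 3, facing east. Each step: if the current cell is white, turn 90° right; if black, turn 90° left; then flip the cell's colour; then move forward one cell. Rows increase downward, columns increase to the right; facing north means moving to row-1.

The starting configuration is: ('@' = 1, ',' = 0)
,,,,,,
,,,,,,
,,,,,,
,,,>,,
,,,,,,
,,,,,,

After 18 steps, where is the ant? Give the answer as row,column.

2,2

[0] ,,,,,,
,,,,,,
,,,,,,
,,,>,,
,,,,,,
,,,,,,
[1] ,,,,,,
,,,,,,
,,,,,,
,,,@,,
,,,v,,
,,,,,,
[2] ,,,,,,
,,,,,,
,,,,,,
,,,@,,
,,<@,,
,,,,,,
[3] ,,,,,,
,,,,,,
,,,,,,
,,^@,,
,,@@,,
,,,,,,
[4] ,,,,,,
,,,,,,
,,,,,,
,,@>,,
,,@@,,
,,,,,,
[5] ,,,,,,
,,,,,,
,,,^,,
,,@,,,
,,@@,,
,,,,,,
[6] ,,,,,,
,,,,,,
,,,@>,
,,@,,,
,,@@,,
,,,,,,
[7] ,,,,,,
,,,,,,
,,,@@,
,,@,v,
,,@@,,
,,,,,,
[8] ,,,,,,
,,,,,,
,,,@@,
,,@<@,
,,@@,,
,,,,,,
[9] ,,,,,,
,,,,,,
,,,^@,
,,@@@,
,,@@,,
,,,,,,
[10] ,,,,,,
,,,,,,
,,<,@,
,,@@@,
,,@@,,
,,,,,,
[11] ,,,,,,
,,^,,,
,,@,@,
,,@@@,
,,@@,,
,,,,,,
[12] ,,,,,,
,,@>,,
,,@,@,
,,@@@,
,,@@,,
,,,,,,
[13] ,,,,,,
,,@@,,
,,@v@,
,,@@@,
,,@@,,
,,,,,,
[14] ,,,,,,
,,@@,,
,,<@@,
,,@@@,
,,@@,,
,,,,,,
[15] ,,,,,,
,,@@,,
,,,@@,
,,v@@,
,,@@,,
,,,,,,
[16] ,,,,,,
,,@@,,
,,,@@,
,,,>@,
,,@@,,
,,,,,,
[17] ,,,,,,
,,@@,,
,,,^@,
,,,,@,
,,@@,,
,,,,,,
[18] ,,,,,,
,,@@,,
,,<,@,
,,,,@,
,,@@,,
,,,,,,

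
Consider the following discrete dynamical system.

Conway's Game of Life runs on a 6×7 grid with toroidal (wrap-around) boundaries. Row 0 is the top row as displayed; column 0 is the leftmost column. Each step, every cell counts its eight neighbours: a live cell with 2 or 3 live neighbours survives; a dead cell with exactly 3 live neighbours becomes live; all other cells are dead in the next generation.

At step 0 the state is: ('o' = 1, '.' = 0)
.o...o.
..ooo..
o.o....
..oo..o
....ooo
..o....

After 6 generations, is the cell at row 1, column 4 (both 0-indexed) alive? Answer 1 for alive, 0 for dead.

0

[0] .o...o.
..ooo..
o.o....
..oo..o
....ooo
..o....
[1] .o..o..
..ooo..
....o..
ooooo.o
..o.ooo
....o.o
[2] ..o.o..
..o.oo.
o......
ooo...o
..o....
o...o.o
[3] .o..o.o
.o..oo.
o.oo.o.
o.o...o
..oo.o.
.o...o.
[4] .oo.o.o
.o.....
o.oo.o.
o....o.
o.oooo.
oo.o.oo
[5] ...oo.o
....ooo
o.o.o..
o....o.
..oo...
.......
[6] ...oo.o
o.....o
oo.oo..
..o.o.o
.......
..o.o..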